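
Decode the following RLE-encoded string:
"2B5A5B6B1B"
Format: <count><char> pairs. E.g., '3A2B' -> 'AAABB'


Expanding each <count><char> pair:
  2B -> 'BB'
  5A -> 'AAAAA'
  5B -> 'BBBBB'
  6B -> 'BBBBBB'
  1B -> 'B'

Decoded = BBAAAAABBBBBBBBBBBB


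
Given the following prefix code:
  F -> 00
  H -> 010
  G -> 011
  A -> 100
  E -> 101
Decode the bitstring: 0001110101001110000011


Decoding step by step:
Bits 00 -> F
Bits 011 -> G
Bits 101 -> E
Bits 010 -> H
Bits 011 -> G
Bits 100 -> A
Bits 00 -> F
Bits 011 -> G


Decoded message: FGEHGAFG


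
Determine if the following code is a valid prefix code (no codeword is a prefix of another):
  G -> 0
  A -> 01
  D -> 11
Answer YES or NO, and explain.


Checking each pair (does one codeword prefix another?):
  G='0' vs A='01': prefix -- VIOLATION

NO -- this is NOT a valid prefix code. G (0) is a prefix of A (01).


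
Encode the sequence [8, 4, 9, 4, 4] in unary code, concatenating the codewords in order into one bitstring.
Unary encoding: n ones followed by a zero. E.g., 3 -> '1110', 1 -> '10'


Encode each number as n ones followed by a terminating 0:
  8 -> 111111110 (9 bits)
  4 -> 11110 (5 bits)
  9 -> 1111111110 (10 bits)
  4 -> 11110 (5 bits)
  4 -> 11110 (5 bits)
Total length = 9 + 5 + 10 + 5 + 5 = 34 bits.

Unary([8, 4, 9, 4, 4]) = 1111111101111011111111101111011110 (34 bits)


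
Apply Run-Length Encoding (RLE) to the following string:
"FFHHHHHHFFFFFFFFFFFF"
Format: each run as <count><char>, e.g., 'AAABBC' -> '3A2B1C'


Scanning runs left to right:
  i=0: run of 'F' x 2 -> '2F'
  i=2: run of 'H' x 6 -> '6H'
  i=8: run of 'F' x 12 -> '12F'

RLE = 2F6H12F


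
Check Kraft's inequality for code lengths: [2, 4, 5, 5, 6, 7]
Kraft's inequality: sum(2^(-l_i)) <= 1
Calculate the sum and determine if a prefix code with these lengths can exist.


Sum = 2^(-2) + 2^(-4) + 2^(-5) + 2^(-5) + 2^(-6) + 2^(-7)
    = 0.25 + 0.0625 + 0.03125 + 0.03125 + 0.015625 + 0.0078125
    = 51/128 = 0.3984375
Since 0.3984375 <= 1, Kraft's inequality IS satisfied.
A prefix code with these lengths CAN exist.

Kraft sum = 0.3984375. Satisfied.


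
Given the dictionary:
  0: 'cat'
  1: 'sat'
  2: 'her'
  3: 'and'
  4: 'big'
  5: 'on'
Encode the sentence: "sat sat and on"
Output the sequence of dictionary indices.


Look up each word in the dictionary:
  'sat' -> 1
  'sat' -> 1
  'and' -> 3
  'on' -> 5

Encoded: [1, 1, 3, 5]


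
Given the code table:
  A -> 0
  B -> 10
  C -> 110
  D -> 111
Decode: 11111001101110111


Decoding:
111 -> D
110 -> C
0 -> A
110 -> C
111 -> D
0 -> A
111 -> D


Result: DCACDAD


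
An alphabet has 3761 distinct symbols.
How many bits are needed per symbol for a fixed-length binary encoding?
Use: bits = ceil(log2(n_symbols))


log2(3761) = 11.8769
Bracket: 2^11 = 2048 < 3761 <= 2^12 = 4096
So ceil(log2(3761)) = 12

bits = ceil(log2(3761)) = ceil(11.8769) = 12 bits


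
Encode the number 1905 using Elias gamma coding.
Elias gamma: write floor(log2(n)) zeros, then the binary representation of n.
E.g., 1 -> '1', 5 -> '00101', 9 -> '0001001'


num_bits = floor(log2(1905)) + 1 = 11
leading_zeros = num_bits - 1 = 10
binary(1905) = 11101110001

Elias gamma(1905) = '0000000000' + '11101110001' = 000000000011101110001 (21 bits)


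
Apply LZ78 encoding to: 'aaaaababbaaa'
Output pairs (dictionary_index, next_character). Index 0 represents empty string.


LZ78 encoding steps:
Dictionary: {0: ''}
Step 1: w='' (idx 0), next='a' -> output (0, 'a'), add 'a' as idx 1
Step 2: w='a' (idx 1), next='a' -> output (1, 'a'), add 'aa' as idx 2
Step 3: w='aa' (idx 2), next='b' -> output (2, 'b'), add 'aab' as idx 3
Step 4: w='a' (idx 1), next='b' -> output (1, 'b'), add 'ab' as idx 4
Step 5: w='' (idx 0), next='b' -> output (0, 'b'), add 'b' as idx 5
Step 6: w='aa' (idx 2), next='a' -> output (2, 'a'), add 'aaa' as idx 6


Encoded: [(0, 'a'), (1, 'a'), (2, 'b'), (1, 'b'), (0, 'b'), (2, 'a')]


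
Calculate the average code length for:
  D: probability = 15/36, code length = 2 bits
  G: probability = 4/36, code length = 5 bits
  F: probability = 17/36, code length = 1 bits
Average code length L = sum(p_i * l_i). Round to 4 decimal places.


Weighted contributions p_i * l_i:
  D: (15/36) * 2 = 30/36
  G: (4/36) * 5 = 20/36
  F: (17/36) * 1 = 17/36
Sum = (30 + 20 + 17)/36 = 67/36

L = 67/36 = 1.8611 bits/symbol


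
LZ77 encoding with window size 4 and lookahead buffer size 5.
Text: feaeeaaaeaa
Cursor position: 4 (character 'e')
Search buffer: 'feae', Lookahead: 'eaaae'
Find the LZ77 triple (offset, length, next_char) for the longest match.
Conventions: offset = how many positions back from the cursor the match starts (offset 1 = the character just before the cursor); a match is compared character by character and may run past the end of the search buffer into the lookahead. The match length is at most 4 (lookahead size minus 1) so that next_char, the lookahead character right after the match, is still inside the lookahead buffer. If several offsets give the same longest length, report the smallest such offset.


Try each offset into the search buffer:
  offset=1 (pos 3, char 'e'): match length 1
  offset=2 (pos 2, char 'a'): match length 0
  offset=3 (pos 1, char 'e'): match length 2
  offset=4 (pos 0, char 'f'): match length 0
Longest match has length 2 at offset 3.
next_char = character at position 4 + 2 = 6 -> 'a'

Best match: offset=3, length=2 (matching 'ea' starting at position 1)
LZ77 triple: (3, 2, 'a')


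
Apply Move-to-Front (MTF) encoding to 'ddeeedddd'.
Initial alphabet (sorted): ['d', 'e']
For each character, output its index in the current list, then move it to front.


MTF encoding:
'd': index 0 in ['d', 'e'] -> ['d', 'e']
'd': index 0 in ['d', 'e'] -> ['d', 'e']
'e': index 1 in ['d', 'e'] -> ['e', 'd']
'e': index 0 in ['e', 'd'] -> ['e', 'd']
'e': index 0 in ['e', 'd'] -> ['e', 'd']
'd': index 1 in ['e', 'd'] -> ['d', 'e']
'd': index 0 in ['d', 'e'] -> ['d', 'e']
'd': index 0 in ['d', 'e'] -> ['d', 'e']
'd': index 0 in ['d', 'e'] -> ['d', 'e']


Output: [0, 0, 1, 0, 0, 1, 0, 0, 0]


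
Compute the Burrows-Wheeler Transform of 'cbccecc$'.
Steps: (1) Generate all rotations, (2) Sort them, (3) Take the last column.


Rotations (sorted):
  0: $cbccecc -> last char: c
  1: bccecc$c -> last char: c
  2: c$cbccec -> last char: c
  3: cbccecc$ -> last char: $
  4: cc$cbcce -> last char: e
  5: ccecc$cb -> last char: b
  6: cecc$cbc -> last char: c
  7: ecc$cbcc -> last char: c


BWT = ccc$ebcc


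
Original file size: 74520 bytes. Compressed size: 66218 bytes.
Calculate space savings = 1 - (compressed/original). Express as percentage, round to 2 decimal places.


ratio = compressed/original = 66218/74520 = 0.888594
savings = 1 - ratio = 1 - 0.888594 = 0.111406
as a percentage: 0.111406 * 100 = 11.14%

Space savings = 1 - 66218/74520 = 11.14%


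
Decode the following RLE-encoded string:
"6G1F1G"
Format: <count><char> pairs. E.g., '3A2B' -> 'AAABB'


Expanding each <count><char> pair:
  6G -> 'GGGGGG'
  1F -> 'F'
  1G -> 'G'

Decoded = GGGGGGFG


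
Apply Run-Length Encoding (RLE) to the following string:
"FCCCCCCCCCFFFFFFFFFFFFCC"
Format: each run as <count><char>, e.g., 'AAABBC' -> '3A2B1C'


Scanning runs left to right:
  i=0: run of 'F' x 1 -> '1F'
  i=1: run of 'C' x 9 -> '9C'
  i=10: run of 'F' x 12 -> '12F'
  i=22: run of 'C' x 2 -> '2C'

RLE = 1F9C12F2C


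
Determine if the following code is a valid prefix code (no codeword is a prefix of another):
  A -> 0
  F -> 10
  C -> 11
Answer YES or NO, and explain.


Checking each pair (does one codeword prefix another?):
  A='0' vs F='10': no prefix
  A='0' vs C='11': no prefix
  F='10' vs A='0': no prefix
  F='10' vs C='11': no prefix
  C='11' vs A='0': no prefix
  C='11' vs F='10': no prefix
No violation found over all pairs.

YES -- this is a valid prefix code. No codeword is a prefix of any other codeword.


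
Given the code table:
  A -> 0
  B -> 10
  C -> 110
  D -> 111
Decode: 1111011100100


Decoding:
111 -> D
10 -> B
111 -> D
0 -> A
0 -> A
10 -> B
0 -> A


Result: DBDAABA


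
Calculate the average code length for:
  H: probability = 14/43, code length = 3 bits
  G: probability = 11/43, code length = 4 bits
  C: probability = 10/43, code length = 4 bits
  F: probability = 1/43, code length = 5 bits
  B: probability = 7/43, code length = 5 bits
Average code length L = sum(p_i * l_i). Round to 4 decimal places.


Weighted contributions p_i * l_i:
  H: (14/43) * 3 = 42/43
  G: (11/43) * 4 = 44/43
  C: (10/43) * 4 = 40/43
  F: (1/43) * 5 = 5/43
  B: (7/43) * 5 = 35/43
Sum = (42 + 44 + 40 + 5 + 35)/43 = 166/43

L = 166/43 = 3.8605 bits/symbol


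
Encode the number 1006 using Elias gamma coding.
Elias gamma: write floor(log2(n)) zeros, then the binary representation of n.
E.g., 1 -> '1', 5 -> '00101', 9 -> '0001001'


num_bits = floor(log2(1006)) + 1 = 10
leading_zeros = num_bits - 1 = 9
binary(1006) = 1111101110

Elias gamma(1006) = '000000000' + '1111101110' = 0000000001111101110 (19 bits)


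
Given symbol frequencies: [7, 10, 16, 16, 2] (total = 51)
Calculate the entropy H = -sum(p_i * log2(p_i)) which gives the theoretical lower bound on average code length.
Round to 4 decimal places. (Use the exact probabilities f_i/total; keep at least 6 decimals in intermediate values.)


Per-symbol terms -p_i * log2(p_i) with p_i = f_i/51:
  p = 7/51 = 0.137255: log2(p) = -2.865070, -p*log2(p) = 0.393245
  p = 10/51 = 0.196078: log2(p) = -2.350497, -p*log2(p) = 0.460882
  p = 16/51 = 0.313725: log2(p) = -1.672425, -p*log2(p) = 0.524682
  p = 16/51 = 0.313725: log2(p) = -1.672425, -p*log2(p) = 0.524682
  p = 2/51 = 0.039216: log2(p) = -4.672425, -p*log2(p) = 0.183232
H = 0.393245 + 0.460882 + 0.524682 + 0.524682 + 0.183232 = 2.086723

H = 2.0867 bits/symbol


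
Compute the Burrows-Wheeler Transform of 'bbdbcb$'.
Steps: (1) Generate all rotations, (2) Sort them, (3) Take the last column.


Rotations (sorted):
  0: $bbdbcb -> last char: b
  1: b$bbdbc -> last char: c
  2: bbdbcb$ -> last char: $
  3: bcb$bbd -> last char: d
  4: bdbcb$b -> last char: b
  5: cb$bbdb -> last char: b
  6: dbcb$bb -> last char: b


BWT = bc$dbbb


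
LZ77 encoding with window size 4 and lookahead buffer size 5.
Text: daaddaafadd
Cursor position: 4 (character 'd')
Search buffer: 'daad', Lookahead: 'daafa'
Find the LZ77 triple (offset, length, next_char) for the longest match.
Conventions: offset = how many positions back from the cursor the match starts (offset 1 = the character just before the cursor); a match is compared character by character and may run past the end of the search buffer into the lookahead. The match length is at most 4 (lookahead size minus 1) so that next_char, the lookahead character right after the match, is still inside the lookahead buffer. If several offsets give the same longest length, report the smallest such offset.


Try each offset into the search buffer:
  offset=1 (pos 3, char 'd'): match length 1
  offset=2 (pos 2, char 'a'): match length 0
  offset=3 (pos 1, char 'a'): match length 0
  offset=4 (pos 0, char 'd'): match length 3
Longest match has length 3 at offset 4.
next_char = character at position 4 + 3 = 7 -> 'f'

Best match: offset=4, length=3 (matching 'daa' starting at position 0)
LZ77 triple: (4, 3, 'f')


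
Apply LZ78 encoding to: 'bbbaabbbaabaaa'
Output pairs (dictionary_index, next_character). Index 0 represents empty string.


LZ78 encoding steps:
Dictionary: {0: ''}
Step 1: w='' (idx 0), next='b' -> output (0, 'b'), add 'b' as idx 1
Step 2: w='b' (idx 1), next='b' -> output (1, 'b'), add 'bb' as idx 2
Step 3: w='' (idx 0), next='a' -> output (0, 'a'), add 'a' as idx 3
Step 4: w='a' (idx 3), next='b' -> output (3, 'b'), add 'ab' as idx 4
Step 5: w='bb' (idx 2), next='a' -> output (2, 'a'), add 'bba' as idx 5
Step 6: w='ab' (idx 4), next='a' -> output (4, 'a'), add 'aba' as idx 6
Step 7: w='a' (idx 3), next='a' -> output (3, 'a'), add 'aa' as idx 7


Encoded: [(0, 'b'), (1, 'b'), (0, 'a'), (3, 'b'), (2, 'a'), (4, 'a'), (3, 'a')]


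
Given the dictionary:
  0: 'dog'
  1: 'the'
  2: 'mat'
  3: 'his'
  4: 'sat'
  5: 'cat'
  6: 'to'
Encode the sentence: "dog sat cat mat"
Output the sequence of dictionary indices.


Look up each word in the dictionary:
  'dog' -> 0
  'sat' -> 4
  'cat' -> 5
  'mat' -> 2

Encoded: [0, 4, 5, 2]


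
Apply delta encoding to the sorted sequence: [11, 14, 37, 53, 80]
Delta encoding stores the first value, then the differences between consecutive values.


First value: 11
Deltas:
  14 - 11 = 3
  37 - 14 = 23
  53 - 37 = 16
  80 - 53 = 27


Delta encoded: [11, 3, 23, 16, 27]


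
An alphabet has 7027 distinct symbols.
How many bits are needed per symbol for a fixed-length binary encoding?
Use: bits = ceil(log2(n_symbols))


log2(7027) = 12.7787
Bracket: 2^12 = 4096 < 7027 <= 2^13 = 8192
So ceil(log2(7027)) = 13

bits = ceil(log2(7027)) = ceil(12.7787) = 13 bits


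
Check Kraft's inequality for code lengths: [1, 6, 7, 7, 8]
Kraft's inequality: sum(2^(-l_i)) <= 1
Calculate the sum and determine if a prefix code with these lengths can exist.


Sum = 2^(-1) + 2^(-6) + 2^(-7) + 2^(-7) + 2^(-8)
    = 0.5 + 0.015625 + 0.0078125 + 0.0078125 + 0.00390625
    = 137/256 = 0.53515625
Since 0.53515625 <= 1, Kraft's inequality IS satisfied.
A prefix code with these lengths CAN exist.

Kraft sum = 0.53515625. Satisfied.


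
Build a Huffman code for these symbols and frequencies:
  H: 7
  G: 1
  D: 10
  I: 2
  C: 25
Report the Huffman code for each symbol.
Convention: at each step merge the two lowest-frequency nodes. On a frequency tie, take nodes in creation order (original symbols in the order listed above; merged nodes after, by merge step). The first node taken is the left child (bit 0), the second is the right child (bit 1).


Huffman tree construction:
Step 1: Merge G(1) + I(2) = 3
Step 2: Merge (G+I)(3) + H(7) = 10
Step 3: Merge D(10) + ((G+I)+H)(10) = 20
Step 4: Merge (D+((G+I)+H))(20) + C(25) = 45
Read each symbol's code off the tree from the root (left child = 0, right child = 1).

Codes:
  H: 011 (length 3)
  G: 0100 (length 4)
  D: 00 (length 2)
  I: 0101 (length 4)
  C: 1 (length 1)
Average code length: 78/45 = 1.7333 bits/symbol


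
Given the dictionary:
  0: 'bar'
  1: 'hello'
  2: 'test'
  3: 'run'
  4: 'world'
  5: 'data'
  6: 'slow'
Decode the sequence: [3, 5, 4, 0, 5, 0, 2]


Look up each index in the dictionary:
  3 -> 'run'
  5 -> 'data'
  4 -> 'world'
  0 -> 'bar'
  5 -> 'data'
  0 -> 'bar'
  2 -> 'test'

Decoded: "run data world bar data bar test"


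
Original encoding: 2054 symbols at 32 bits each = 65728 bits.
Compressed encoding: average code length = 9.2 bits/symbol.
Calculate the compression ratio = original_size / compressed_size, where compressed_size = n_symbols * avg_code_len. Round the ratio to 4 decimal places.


original_size = n_symbols * orig_bits = 2054 * 32 = 65728 bits
compressed_size = n_symbols * avg_code_len = 2054 * 9.2 = 18896.8 bits
ratio = original_size / compressed_size = 65728 / 18896.8 = 3.4783

Compression ratio = 3.4783


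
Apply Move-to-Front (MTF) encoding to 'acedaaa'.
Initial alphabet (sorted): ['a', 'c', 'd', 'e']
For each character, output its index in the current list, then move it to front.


MTF encoding:
'a': index 0 in ['a', 'c', 'd', 'e'] -> ['a', 'c', 'd', 'e']
'c': index 1 in ['a', 'c', 'd', 'e'] -> ['c', 'a', 'd', 'e']
'e': index 3 in ['c', 'a', 'd', 'e'] -> ['e', 'c', 'a', 'd']
'd': index 3 in ['e', 'c', 'a', 'd'] -> ['d', 'e', 'c', 'a']
'a': index 3 in ['d', 'e', 'c', 'a'] -> ['a', 'd', 'e', 'c']
'a': index 0 in ['a', 'd', 'e', 'c'] -> ['a', 'd', 'e', 'c']
'a': index 0 in ['a', 'd', 'e', 'c'] -> ['a', 'd', 'e', 'c']


Output: [0, 1, 3, 3, 3, 0, 0]


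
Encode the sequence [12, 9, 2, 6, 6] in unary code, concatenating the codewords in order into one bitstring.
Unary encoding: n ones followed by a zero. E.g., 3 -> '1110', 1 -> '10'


Encode each number as n ones followed by a terminating 0:
  12 -> 1111111111110 (13 bits)
  9 -> 1111111110 (10 bits)
  2 -> 110 (3 bits)
  6 -> 1111110 (7 bits)
  6 -> 1111110 (7 bits)
Total length = 13 + 10 + 3 + 7 + 7 = 40 bits.

Unary([12, 9, 2, 6, 6]) = 1111111111110111111111011011111101111110 (40 bits)


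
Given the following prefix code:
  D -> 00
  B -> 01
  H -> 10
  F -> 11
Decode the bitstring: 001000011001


Decoding step by step:
Bits 00 -> D
Bits 10 -> H
Bits 00 -> D
Bits 01 -> B
Bits 10 -> H
Bits 01 -> B


Decoded message: DHDBHB


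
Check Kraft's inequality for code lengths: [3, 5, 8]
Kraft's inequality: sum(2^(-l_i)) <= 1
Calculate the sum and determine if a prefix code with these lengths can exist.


Sum = 2^(-3) + 2^(-5) + 2^(-8)
    = 0.125 + 0.03125 + 0.00390625
    = 41/256 = 0.16015625
Since 0.16015625 <= 1, Kraft's inequality IS satisfied.
A prefix code with these lengths CAN exist.

Kraft sum = 0.16015625. Satisfied.


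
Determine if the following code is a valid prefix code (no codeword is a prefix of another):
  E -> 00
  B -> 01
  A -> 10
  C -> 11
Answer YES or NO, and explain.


Checking each pair (does one codeword prefix another?):
  E='00' vs B='01': no prefix
  E='00' vs A='10': no prefix
  E='00' vs C='11': no prefix
  B='01' vs E='00': no prefix
  B='01' vs A='10': no prefix
  B='01' vs C='11': no prefix
  A='10' vs E='00': no prefix
  A='10' vs B='01': no prefix
  A='10' vs C='11': no prefix
  C='11' vs E='00': no prefix
  C='11' vs B='01': no prefix
  C='11' vs A='10': no prefix
No violation found over all pairs.

YES -- this is a valid prefix code. No codeword is a prefix of any other codeword.


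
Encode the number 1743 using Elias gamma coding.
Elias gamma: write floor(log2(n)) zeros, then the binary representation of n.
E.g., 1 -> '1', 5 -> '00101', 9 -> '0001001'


num_bits = floor(log2(1743)) + 1 = 11
leading_zeros = num_bits - 1 = 10
binary(1743) = 11011001111

Elias gamma(1743) = '0000000000' + '11011001111' = 000000000011011001111 (21 bits)


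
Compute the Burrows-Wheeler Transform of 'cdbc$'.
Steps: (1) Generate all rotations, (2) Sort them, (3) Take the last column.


Rotations (sorted):
  0: $cdbc -> last char: c
  1: bc$cd -> last char: d
  2: c$cdb -> last char: b
  3: cdbc$ -> last char: $
  4: dbc$c -> last char: c


BWT = cdb$c


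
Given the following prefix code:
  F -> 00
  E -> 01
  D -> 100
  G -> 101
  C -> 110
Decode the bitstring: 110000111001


Decoding step by step:
Bits 110 -> C
Bits 00 -> F
Bits 01 -> E
Bits 110 -> C
Bits 01 -> E


Decoded message: CFECE


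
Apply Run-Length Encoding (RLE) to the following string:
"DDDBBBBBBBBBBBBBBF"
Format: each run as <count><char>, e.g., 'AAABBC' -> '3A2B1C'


Scanning runs left to right:
  i=0: run of 'D' x 3 -> '3D'
  i=3: run of 'B' x 14 -> '14B'
  i=17: run of 'F' x 1 -> '1F'

RLE = 3D14B1F


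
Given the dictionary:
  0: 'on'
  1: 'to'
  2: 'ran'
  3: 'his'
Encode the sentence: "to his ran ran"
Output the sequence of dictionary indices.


Look up each word in the dictionary:
  'to' -> 1
  'his' -> 3
  'ran' -> 2
  'ran' -> 2

Encoded: [1, 3, 2, 2]


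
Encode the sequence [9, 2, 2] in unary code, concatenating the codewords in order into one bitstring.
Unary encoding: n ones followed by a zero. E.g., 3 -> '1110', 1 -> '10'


Encode each number as n ones followed by a terminating 0:
  9 -> 1111111110 (10 bits)
  2 -> 110 (3 bits)
  2 -> 110 (3 bits)
Total length = 10 + 3 + 3 = 16 bits.

Unary([9, 2, 2]) = 1111111110110110 (16 bits)


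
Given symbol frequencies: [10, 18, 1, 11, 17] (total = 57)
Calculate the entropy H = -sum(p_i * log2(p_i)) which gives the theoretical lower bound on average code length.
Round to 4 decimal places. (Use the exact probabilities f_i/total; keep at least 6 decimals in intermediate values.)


Per-symbol terms -p_i * log2(p_i) with p_i = f_i/57:
  p = 10/57 = 0.175439: log2(p) = -2.510962, -p*log2(p) = 0.440520
  p = 18/57 = 0.315789: log2(p) = -1.662965, -p*log2(p) = 0.525147
  p = 1/57 = 0.017544: log2(p) = -5.832890, -p*log2(p) = 0.102331
  p = 11/57 = 0.192982: log2(p) = -2.373458, -p*log2(p) = 0.458036
  p = 17/57 = 0.298246: log2(p) = -1.745427, -p*log2(p) = 0.520566
H = 0.440520 + 0.525147 + 0.102331 + 0.458036 + 0.520566 = 2.046600

H = 2.0466 bits/symbol


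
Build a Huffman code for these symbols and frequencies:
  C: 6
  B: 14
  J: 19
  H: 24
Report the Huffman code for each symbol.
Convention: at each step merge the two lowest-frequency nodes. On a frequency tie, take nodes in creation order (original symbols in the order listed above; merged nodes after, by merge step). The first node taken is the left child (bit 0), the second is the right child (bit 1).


Huffman tree construction:
Step 1: Merge C(6) + B(14) = 20
Step 2: Merge J(19) + (C+B)(20) = 39
Step 3: Merge H(24) + (J+(C+B))(39) = 63
Read each symbol's code off the tree from the root (left child = 0, right child = 1).

Codes:
  C: 110 (length 3)
  B: 111 (length 3)
  J: 10 (length 2)
  H: 0 (length 1)
Average code length: 122/63 = 1.9365 bits/symbol


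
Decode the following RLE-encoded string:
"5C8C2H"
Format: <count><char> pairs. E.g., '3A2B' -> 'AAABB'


Expanding each <count><char> pair:
  5C -> 'CCCCC'
  8C -> 'CCCCCCCC'
  2H -> 'HH'

Decoded = CCCCCCCCCCCCCHH


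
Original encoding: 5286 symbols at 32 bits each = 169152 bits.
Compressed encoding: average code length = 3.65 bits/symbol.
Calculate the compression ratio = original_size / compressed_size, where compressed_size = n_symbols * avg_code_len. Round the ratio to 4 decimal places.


original_size = n_symbols * orig_bits = 5286 * 32 = 169152 bits
compressed_size = n_symbols * avg_code_len = 5286 * 3.65 = 19293.9 bits
ratio = original_size / compressed_size = 169152 / 19293.9 = 8.7671

Compression ratio = 8.7671


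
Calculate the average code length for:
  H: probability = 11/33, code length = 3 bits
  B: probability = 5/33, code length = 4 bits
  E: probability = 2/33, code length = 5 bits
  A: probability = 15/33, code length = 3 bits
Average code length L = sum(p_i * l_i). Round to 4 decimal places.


Weighted contributions p_i * l_i:
  H: (11/33) * 3 = 33/33
  B: (5/33) * 4 = 20/33
  E: (2/33) * 5 = 10/33
  A: (15/33) * 3 = 45/33
Sum = (33 + 20 + 10 + 45)/33 = 108/33

L = 108/33 = 3.2727 bits/symbol


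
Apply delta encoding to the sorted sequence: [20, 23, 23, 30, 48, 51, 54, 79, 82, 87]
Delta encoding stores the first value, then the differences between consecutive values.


First value: 20
Deltas:
  23 - 20 = 3
  23 - 23 = 0
  30 - 23 = 7
  48 - 30 = 18
  51 - 48 = 3
  54 - 51 = 3
  79 - 54 = 25
  82 - 79 = 3
  87 - 82 = 5


Delta encoded: [20, 3, 0, 7, 18, 3, 3, 25, 3, 5]


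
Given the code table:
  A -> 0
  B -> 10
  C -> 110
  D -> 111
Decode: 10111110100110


Decoding:
10 -> B
111 -> D
110 -> C
10 -> B
0 -> A
110 -> C


Result: BDCBAC


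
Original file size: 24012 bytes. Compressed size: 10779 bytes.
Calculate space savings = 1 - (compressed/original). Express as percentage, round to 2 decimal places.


ratio = compressed/original = 10779/24012 = 0.448901
savings = 1 - ratio = 1 - 0.448901 = 0.551099
as a percentage: 0.551099 * 100 = 55.11%

Space savings = 1 - 10779/24012 = 55.11%


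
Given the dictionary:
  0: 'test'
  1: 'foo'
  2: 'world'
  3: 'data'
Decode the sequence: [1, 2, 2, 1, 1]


Look up each index in the dictionary:
  1 -> 'foo'
  2 -> 'world'
  2 -> 'world'
  1 -> 'foo'
  1 -> 'foo'

Decoded: "foo world world foo foo"


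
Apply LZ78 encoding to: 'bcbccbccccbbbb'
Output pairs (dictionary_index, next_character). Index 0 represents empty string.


LZ78 encoding steps:
Dictionary: {0: ''}
Step 1: w='' (idx 0), next='b' -> output (0, 'b'), add 'b' as idx 1
Step 2: w='' (idx 0), next='c' -> output (0, 'c'), add 'c' as idx 2
Step 3: w='b' (idx 1), next='c' -> output (1, 'c'), add 'bc' as idx 3
Step 4: w='c' (idx 2), next='b' -> output (2, 'b'), add 'cb' as idx 4
Step 5: w='c' (idx 2), next='c' -> output (2, 'c'), add 'cc' as idx 5
Step 6: w='cc' (idx 5), next='b' -> output (5, 'b'), add 'ccb' as idx 6
Step 7: w='b' (idx 1), next='b' -> output (1, 'b'), add 'bb' as idx 7
Step 8: w='b' (idx 1), end of input -> output (1, '')


Encoded: [(0, 'b'), (0, 'c'), (1, 'c'), (2, 'b'), (2, 'c'), (5, 'b'), (1, 'b'), (1, '')]


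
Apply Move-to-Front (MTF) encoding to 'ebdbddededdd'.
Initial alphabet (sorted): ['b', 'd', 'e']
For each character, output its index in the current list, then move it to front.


MTF encoding:
'e': index 2 in ['b', 'd', 'e'] -> ['e', 'b', 'd']
'b': index 1 in ['e', 'b', 'd'] -> ['b', 'e', 'd']
'd': index 2 in ['b', 'e', 'd'] -> ['d', 'b', 'e']
'b': index 1 in ['d', 'b', 'e'] -> ['b', 'd', 'e']
'd': index 1 in ['b', 'd', 'e'] -> ['d', 'b', 'e']
'd': index 0 in ['d', 'b', 'e'] -> ['d', 'b', 'e']
'e': index 2 in ['d', 'b', 'e'] -> ['e', 'd', 'b']
'd': index 1 in ['e', 'd', 'b'] -> ['d', 'e', 'b']
'e': index 1 in ['d', 'e', 'b'] -> ['e', 'd', 'b']
'd': index 1 in ['e', 'd', 'b'] -> ['d', 'e', 'b']
'd': index 0 in ['d', 'e', 'b'] -> ['d', 'e', 'b']
'd': index 0 in ['d', 'e', 'b'] -> ['d', 'e', 'b']


Output: [2, 1, 2, 1, 1, 0, 2, 1, 1, 1, 0, 0]


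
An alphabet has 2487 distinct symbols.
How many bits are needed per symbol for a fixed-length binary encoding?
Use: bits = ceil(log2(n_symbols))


log2(2487) = 11.2802
Bracket: 2^11 = 2048 < 2487 <= 2^12 = 4096
So ceil(log2(2487)) = 12

bits = ceil(log2(2487)) = ceil(11.2802) = 12 bits


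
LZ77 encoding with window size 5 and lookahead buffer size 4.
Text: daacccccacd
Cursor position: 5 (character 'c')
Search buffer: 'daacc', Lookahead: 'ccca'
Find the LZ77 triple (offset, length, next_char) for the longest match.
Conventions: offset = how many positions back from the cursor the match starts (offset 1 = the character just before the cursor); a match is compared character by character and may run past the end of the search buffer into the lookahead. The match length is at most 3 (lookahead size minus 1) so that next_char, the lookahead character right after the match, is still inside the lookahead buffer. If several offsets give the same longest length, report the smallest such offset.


Try each offset into the search buffer:
  offset=1 (pos 4, char 'c'): match length 3
  offset=2 (pos 3, char 'c'): match length 3
  offset=3 (pos 2, char 'a'): match length 0
  offset=4 (pos 1, char 'a'): match length 0
  offset=5 (pos 0, char 'd'): match length 0
Longest match has length 3, found at offsets 1, 2; take the smallest, offset 1.
next_char = character at position 5 + 3 = 8 -> 'a'

Best match: offset=1, length=3 (matching 'ccc' starting at position 4)
LZ77 triple: (1, 3, 'a')


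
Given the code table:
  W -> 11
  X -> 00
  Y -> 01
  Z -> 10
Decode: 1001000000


Decoding:
10 -> Z
01 -> Y
00 -> X
00 -> X
00 -> X


Result: ZYXXX


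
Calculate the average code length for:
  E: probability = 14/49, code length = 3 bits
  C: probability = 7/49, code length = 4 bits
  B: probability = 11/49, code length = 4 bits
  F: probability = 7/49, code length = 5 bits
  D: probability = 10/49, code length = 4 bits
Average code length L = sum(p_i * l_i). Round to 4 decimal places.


Weighted contributions p_i * l_i:
  E: (14/49) * 3 = 42/49
  C: (7/49) * 4 = 28/49
  B: (11/49) * 4 = 44/49
  F: (7/49) * 5 = 35/49
  D: (10/49) * 4 = 40/49
Sum = (42 + 28 + 44 + 35 + 40)/49 = 189/49

L = 189/49 = 3.8571 bits/symbol


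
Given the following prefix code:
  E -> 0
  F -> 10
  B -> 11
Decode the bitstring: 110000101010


Decoding step by step:
Bits 11 -> B
Bits 0 -> E
Bits 0 -> E
Bits 0 -> E
Bits 0 -> E
Bits 10 -> F
Bits 10 -> F
Bits 10 -> F


Decoded message: BEEEEFFF


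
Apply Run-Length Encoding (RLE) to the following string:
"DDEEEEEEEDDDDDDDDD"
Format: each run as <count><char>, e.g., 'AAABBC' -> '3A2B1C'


Scanning runs left to right:
  i=0: run of 'D' x 2 -> '2D'
  i=2: run of 'E' x 7 -> '7E'
  i=9: run of 'D' x 9 -> '9D'

RLE = 2D7E9D


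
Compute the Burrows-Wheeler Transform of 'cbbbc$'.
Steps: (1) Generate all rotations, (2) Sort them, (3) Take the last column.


Rotations (sorted):
  0: $cbbbc -> last char: c
  1: bbbc$c -> last char: c
  2: bbc$cb -> last char: b
  3: bc$cbb -> last char: b
  4: c$cbbb -> last char: b
  5: cbbbc$ -> last char: $


BWT = ccbbb$


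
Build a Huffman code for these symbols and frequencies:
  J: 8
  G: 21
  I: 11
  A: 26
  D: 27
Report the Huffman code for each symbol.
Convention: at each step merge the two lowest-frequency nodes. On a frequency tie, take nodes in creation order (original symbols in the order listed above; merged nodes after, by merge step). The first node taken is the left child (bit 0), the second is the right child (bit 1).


Huffman tree construction:
Step 1: Merge J(8) + I(11) = 19
Step 2: Merge (J+I)(19) + G(21) = 40
Step 3: Merge A(26) + D(27) = 53
Step 4: Merge ((J+I)+G)(40) + (A+D)(53) = 93
Read each symbol's code off the tree from the root (left child = 0, right child = 1).

Codes:
  J: 000 (length 3)
  G: 01 (length 2)
  I: 001 (length 3)
  A: 10 (length 2)
  D: 11 (length 2)
Average code length: 205/93 = 2.2043 bits/symbol


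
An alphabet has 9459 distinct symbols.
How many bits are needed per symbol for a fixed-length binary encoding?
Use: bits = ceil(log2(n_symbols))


log2(9459) = 13.2075
Bracket: 2^13 = 8192 < 9459 <= 2^14 = 16384
So ceil(log2(9459)) = 14

bits = ceil(log2(9459)) = ceil(13.2075) = 14 bits


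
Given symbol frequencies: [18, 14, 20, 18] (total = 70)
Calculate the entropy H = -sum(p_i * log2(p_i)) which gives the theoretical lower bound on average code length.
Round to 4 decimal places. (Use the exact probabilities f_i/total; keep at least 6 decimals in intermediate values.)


Per-symbol terms -p_i * log2(p_i) with p_i = f_i/70:
  p = 18/70 = 0.257143: log2(p) = -1.959358, -p*log2(p) = 0.503835
  p = 14/70 = 0.200000: log2(p) = -2.321928, -p*log2(p) = 0.464386
  p = 20/70 = 0.285714: log2(p) = -1.807355, -p*log2(p) = 0.516387
  p = 18/70 = 0.257143: log2(p) = -1.959358, -p*log2(p) = 0.503835
H = 0.503835 + 0.464386 + 0.516387 + 0.503835 = 1.988443

H = 1.9884 bits/symbol


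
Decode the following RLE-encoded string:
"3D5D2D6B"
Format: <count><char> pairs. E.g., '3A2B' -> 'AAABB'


Expanding each <count><char> pair:
  3D -> 'DDD'
  5D -> 'DDDDD'
  2D -> 'DD'
  6B -> 'BBBBBB'

Decoded = DDDDDDDDDDBBBBBB


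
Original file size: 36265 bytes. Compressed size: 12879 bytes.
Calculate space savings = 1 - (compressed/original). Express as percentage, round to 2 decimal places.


ratio = compressed/original = 12879/36265 = 0.355136
savings = 1 - ratio = 1 - 0.355136 = 0.644864
as a percentage: 0.644864 * 100 = 64.49%

Space savings = 1 - 12879/36265 = 64.49%


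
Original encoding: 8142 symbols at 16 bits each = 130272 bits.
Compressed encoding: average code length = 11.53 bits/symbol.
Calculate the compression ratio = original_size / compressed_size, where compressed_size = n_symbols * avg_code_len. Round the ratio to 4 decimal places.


original_size = n_symbols * orig_bits = 8142 * 16 = 130272 bits
compressed_size = n_symbols * avg_code_len = 8142 * 11.53 = 93877.26 bits
ratio = original_size / compressed_size = 130272 / 93877.26 = 1.3877

Compression ratio = 1.3877


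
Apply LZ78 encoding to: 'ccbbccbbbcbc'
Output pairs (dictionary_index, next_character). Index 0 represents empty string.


LZ78 encoding steps:
Dictionary: {0: ''}
Step 1: w='' (idx 0), next='c' -> output (0, 'c'), add 'c' as idx 1
Step 2: w='c' (idx 1), next='b' -> output (1, 'b'), add 'cb' as idx 2
Step 3: w='' (idx 0), next='b' -> output (0, 'b'), add 'b' as idx 3
Step 4: w='c' (idx 1), next='c' -> output (1, 'c'), add 'cc' as idx 4
Step 5: w='b' (idx 3), next='b' -> output (3, 'b'), add 'bb' as idx 5
Step 6: w='b' (idx 3), next='c' -> output (3, 'c'), add 'bc' as idx 6
Step 7: w='bc' (idx 6), end of input -> output (6, '')


Encoded: [(0, 'c'), (1, 'b'), (0, 'b'), (1, 'c'), (3, 'b'), (3, 'c'), (6, '')]


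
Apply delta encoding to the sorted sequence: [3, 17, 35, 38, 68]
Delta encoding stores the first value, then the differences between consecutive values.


First value: 3
Deltas:
  17 - 3 = 14
  35 - 17 = 18
  38 - 35 = 3
  68 - 38 = 30


Delta encoded: [3, 14, 18, 3, 30]


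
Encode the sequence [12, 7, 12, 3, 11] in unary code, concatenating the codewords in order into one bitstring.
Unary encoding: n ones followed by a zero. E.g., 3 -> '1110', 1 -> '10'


Encode each number as n ones followed by a terminating 0:
  12 -> 1111111111110 (13 bits)
  7 -> 11111110 (8 bits)
  12 -> 1111111111110 (13 bits)
  3 -> 1110 (4 bits)
  11 -> 111111111110 (12 bits)
Total length = 13 + 8 + 13 + 4 + 12 = 50 bits.

Unary([12, 7, 12, 3, 11]) = 11111111111101111111011111111111101110111111111110 (50 bits)


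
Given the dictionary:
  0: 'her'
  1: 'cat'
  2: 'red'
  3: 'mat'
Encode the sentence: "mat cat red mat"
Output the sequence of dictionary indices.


Look up each word in the dictionary:
  'mat' -> 3
  'cat' -> 1
  'red' -> 2
  'mat' -> 3

Encoded: [3, 1, 2, 3]


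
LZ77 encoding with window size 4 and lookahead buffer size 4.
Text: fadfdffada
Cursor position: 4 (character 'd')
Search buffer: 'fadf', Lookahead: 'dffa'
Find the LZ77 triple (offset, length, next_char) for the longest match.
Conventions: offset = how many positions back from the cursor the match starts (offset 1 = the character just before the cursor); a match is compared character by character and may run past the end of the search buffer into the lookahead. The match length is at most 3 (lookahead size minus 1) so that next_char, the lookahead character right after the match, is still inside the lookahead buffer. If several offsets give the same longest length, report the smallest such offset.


Try each offset into the search buffer:
  offset=1 (pos 3, char 'f'): match length 0
  offset=2 (pos 2, char 'd'): match length 2
  offset=3 (pos 1, char 'a'): match length 0
  offset=4 (pos 0, char 'f'): match length 0
Longest match has length 2 at offset 2.
next_char = character at position 4 + 2 = 6 -> 'f'

Best match: offset=2, length=2 (matching 'df' starting at position 2)
LZ77 triple: (2, 2, 'f')


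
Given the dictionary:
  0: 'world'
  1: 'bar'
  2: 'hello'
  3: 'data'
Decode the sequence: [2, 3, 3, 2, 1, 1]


Look up each index in the dictionary:
  2 -> 'hello'
  3 -> 'data'
  3 -> 'data'
  2 -> 'hello'
  1 -> 'bar'
  1 -> 'bar'

Decoded: "hello data data hello bar bar"


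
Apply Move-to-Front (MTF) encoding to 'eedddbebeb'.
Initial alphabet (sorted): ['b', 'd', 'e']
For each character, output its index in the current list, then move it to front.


MTF encoding:
'e': index 2 in ['b', 'd', 'e'] -> ['e', 'b', 'd']
'e': index 0 in ['e', 'b', 'd'] -> ['e', 'b', 'd']
'd': index 2 in ['e', 'b', 'd'] -> ['d', 'e', 'b']
'd': index 0 in ['d', 'e', 'b'] -> ['d', 'e', 'b']
'd': index 0 in ['d', 'e', 'b'] -> ['d', 'e', 'b']
'b': index 2 in ['d', 'e', 'b'] -> ['b', 'd', 'e']
'e': index 2 in ['b', 'd', 'e'] -> ['e', 'b', 'd']
'b': index 1 in ['e', 'b', 'd'] -> ['b', 'e', 'd']
'e': index 1 in ['b', 'e', 'd'] -> ['e', 'b', 'd']
'b': index 1 in ['e', 'b', 'd'] -> ['b', 'e', 'd']


Output: [2, 0, 2, 0, 0, 2, 2, 1, 1, 1]


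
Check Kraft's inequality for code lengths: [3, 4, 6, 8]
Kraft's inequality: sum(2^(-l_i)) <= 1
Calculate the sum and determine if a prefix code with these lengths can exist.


Sum = 2^(-3) + 2^(-4) + 2^(-6) + 2^(-8)
    = 0.125 + 0.0625 + 0.015625 + 0.00390625
    = 53/256 = 0.20703125
Since 0.20703125 <= 1, Kraft's inequality IS satisfied.
A prefix code with these lengths CAN exist.

Kraft sum = 0.20703125. Satisfied.


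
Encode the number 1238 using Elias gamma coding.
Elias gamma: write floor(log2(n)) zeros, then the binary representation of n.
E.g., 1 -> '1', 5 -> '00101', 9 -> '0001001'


num_bits = floor(log2(1238)) + 1 = 11
leading_zeros = num_bits - 1 = 10
binary(1238) = 10011010110

Elias gamma(1238) = '0000000000' + '10011010110' = 000000000010011010110 (21 bits)


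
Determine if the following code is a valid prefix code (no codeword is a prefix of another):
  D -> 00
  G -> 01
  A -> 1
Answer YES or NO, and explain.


Checking each pair (does one codeword prefix another?):
  D='00' vs G='01': no prefix
  D='00' vs A='1': no prefix
  G='01' vs D='00': no prefix
  G='01' vs A='1': no prefix
  A='1' vs D='00': no prefix
  A='1' vs G='01': no prefix
No violation found over all pairs.

YES -- this is a valid prefix code. No codeword is a prefix of any other codeword.


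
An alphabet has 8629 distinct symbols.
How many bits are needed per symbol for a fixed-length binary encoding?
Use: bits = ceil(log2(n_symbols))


log2(8629) = 13.075
Bracket: 2^13 = 8192 < 8629 <= 2^14 = 16384
So ceil(log2(8629)) = 14

bits = ceil(log2(8629)) = ceil(13.075) = 14 bits


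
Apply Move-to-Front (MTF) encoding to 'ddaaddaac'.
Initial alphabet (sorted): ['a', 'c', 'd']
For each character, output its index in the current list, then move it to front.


MTF encoding:
'd': index 2 in ['a', 'c', 'd'] -> ['d', 'a', 'c']
'd': index 0 in ['d', 'a', 'c'] -> ['d', 'a', 'c']
'a': index 1 in ['d', 'a', 'c'] -> ['a', 'd', 'c']
'a': index 0 in ['a', 'd', 'c'] -> ['a', 'd', 'c']
'd': index 1 in ['a', 'd', 'c'] -> ['d', 'a', 'c']
'd': index 0 in ['d', 'a', 'c'] -> ['d', 'a', 'c']
'a': index 1 in ['d', 'a', 'c'] -> ['a', 'd', 'c']
'a': index 0 in ['a', 'd', 'c'] -> ['a', 'd', 'c']
'c': index 2 in ['a', 'd', 'c'] -> ['c', 'a', 'd']


Output: [2, 0, 1, 0, 1, 0, 1, 0, 2]


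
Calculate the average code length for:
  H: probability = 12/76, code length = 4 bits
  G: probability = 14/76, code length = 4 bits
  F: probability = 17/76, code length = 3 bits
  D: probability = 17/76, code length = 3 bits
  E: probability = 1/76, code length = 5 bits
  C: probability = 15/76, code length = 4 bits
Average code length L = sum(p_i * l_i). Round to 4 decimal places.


Weighted contributions p_i * l_i:
  H: (12/76) * 4 = 48/76
  G: (14/76) * 4 = 56/76
  F: (17/76) * 3 = 51/76
  D: (17/76) * 3 = 51/76
  E: (1/76) * 5 = 5/76
  C: (15/76) * 4 = 60/76
Sum = (48 + 56 + 51 + 51 + 5 + 60)/76 = 271/76

L = 271/76 = 3.5658 bits/symbol


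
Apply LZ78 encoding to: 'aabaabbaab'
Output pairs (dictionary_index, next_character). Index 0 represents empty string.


LZ78 encoding steps:
Dictionary: {0: ''}
Step 1: w='' (idx 0), next='a' -> output (0, 'a'), add 'a' as idx 1
Step 2: w='a' (idx 1), next='b' -> output (1, 'b'), add 'ab' as idx 2
Step 3: w='a' (idx 1), next='a' -> output (1, 'a'), add 'aa' as idx 3
Step 4: w='' (idx 0), next='b' -> output (0, 'b'), add 'b' as idx 4
Step 5: w='b' (idx 4), next='a' -> output (4, 'a'), add 'ba' as idx 5
Step 6: w='ab' (idx 2), end of input -> output (2, '')


Encoded: [(0, 'a'), (1, 'b'), (1, 'a'), (0, 'b'), (4, 'a'), (2, '')]


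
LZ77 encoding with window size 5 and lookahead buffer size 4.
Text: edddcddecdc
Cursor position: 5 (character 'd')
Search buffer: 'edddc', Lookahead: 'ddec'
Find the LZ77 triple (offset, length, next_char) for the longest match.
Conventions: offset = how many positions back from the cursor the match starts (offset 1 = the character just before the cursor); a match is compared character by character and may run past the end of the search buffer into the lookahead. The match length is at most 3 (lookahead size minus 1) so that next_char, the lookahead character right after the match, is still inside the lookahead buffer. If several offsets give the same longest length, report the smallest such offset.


Try each offset into the search buffer:
  offset=1 (pos 4, char 'c'): match length 0
  offset=2 (pos 3, char 'd'): match length 1
  offset=3 (pos 2, char 'd'): match length 2
  offset=4 (pos 1, char 'd'): match length 2
  offset=5 (pos 0, char 'e'): match length 0
Longest match has length 2, found at offsets 3, 4; take the smallest, offset 3.
next_char = character at position 5 + 2 = 7 -> 'e'

Best match: offset=3, length=2 (matching 'dd' starting at position 2)
LZ77 triple: (3, 2, 'e')


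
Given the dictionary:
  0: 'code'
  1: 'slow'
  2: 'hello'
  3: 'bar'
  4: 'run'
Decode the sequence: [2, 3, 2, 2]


Look up each index in the dictionary:
  2 -> 'hello'
  3 -> 'bar'
  2 -> 'hello'
  2 -> 'hello'

Decoded: "hello bar hello hello"
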